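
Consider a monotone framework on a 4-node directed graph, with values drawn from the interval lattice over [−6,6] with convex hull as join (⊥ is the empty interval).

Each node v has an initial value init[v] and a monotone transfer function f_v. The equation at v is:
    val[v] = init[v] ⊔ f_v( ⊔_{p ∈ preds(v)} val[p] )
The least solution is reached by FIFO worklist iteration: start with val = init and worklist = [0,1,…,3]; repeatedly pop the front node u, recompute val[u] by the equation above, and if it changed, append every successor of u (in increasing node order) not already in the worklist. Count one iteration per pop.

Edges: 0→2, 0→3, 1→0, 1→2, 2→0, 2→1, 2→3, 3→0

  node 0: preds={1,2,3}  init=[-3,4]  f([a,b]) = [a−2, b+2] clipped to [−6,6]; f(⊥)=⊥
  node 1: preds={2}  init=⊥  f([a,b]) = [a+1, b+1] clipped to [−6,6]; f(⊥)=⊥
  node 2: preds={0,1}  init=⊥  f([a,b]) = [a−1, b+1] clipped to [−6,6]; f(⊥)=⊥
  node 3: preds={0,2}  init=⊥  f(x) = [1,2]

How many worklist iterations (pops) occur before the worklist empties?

Trace (12 dequeues):
  [1] u=0 | in ⊥ | out [-3,4] | ==
  [2] u=1 | in ⊥ | out ⊥ | ==
  [3] u=2 | in [-3,4] | out [-4,5] | prev ⊥ | push {0,1}
  [4] u=3 | in [-4,5] | out [1,2] | prev ⊥ | push {}
  [5] u=0 | in [-4,5] | out [-6,6] | prev [-3,4] | push {2,3}
  [6] u=1 | in [-4,5] | out [-3,6] | prev ⊥ | push {0}
  [7] u=2 | in [-6,6] | out [-6,6] | prev [-4,5] | push {1}
  [8] u=3 | in [-6,6] | out [1,2] | ==
  [9] u=0 | in [-6,6] | out [-6,6] | ==
  [10] u=1 | in [-6,6] | out [-5,6] | prev [-3,6] | push {0,2}
  [11] u=0 | in [-6,6] | out [-6,6] | ==
  [12] u=2 | in [-6,6] | out [-6,6] | ==

Converged values:
  [0] [-6,6]
  [1] [-5,6]
  [2] [-6,6]
  [3] [1,2]

12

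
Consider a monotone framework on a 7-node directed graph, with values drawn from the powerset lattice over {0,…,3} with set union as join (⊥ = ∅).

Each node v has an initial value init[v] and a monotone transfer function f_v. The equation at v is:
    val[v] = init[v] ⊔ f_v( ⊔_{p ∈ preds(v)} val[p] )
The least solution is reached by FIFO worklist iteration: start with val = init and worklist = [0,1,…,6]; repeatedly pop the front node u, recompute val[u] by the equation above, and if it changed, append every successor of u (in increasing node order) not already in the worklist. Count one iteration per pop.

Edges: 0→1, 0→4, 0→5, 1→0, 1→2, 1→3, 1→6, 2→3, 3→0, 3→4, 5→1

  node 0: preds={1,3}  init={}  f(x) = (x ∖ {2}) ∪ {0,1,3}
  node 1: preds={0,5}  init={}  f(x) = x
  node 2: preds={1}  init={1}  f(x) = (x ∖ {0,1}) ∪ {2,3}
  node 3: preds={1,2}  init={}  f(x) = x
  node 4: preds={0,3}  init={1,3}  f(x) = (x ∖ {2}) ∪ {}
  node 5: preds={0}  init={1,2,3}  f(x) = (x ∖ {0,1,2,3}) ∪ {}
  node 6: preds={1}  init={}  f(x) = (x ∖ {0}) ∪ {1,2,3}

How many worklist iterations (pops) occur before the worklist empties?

Trace (8 dequeues):
  [1] u=0 | in {} | out {0,1,3} | prev {} | push {}
  [2] u=1 | in {0,1,2,3} | out {0,1,2,3} | prev {} | push {0}
  [3] u=2 | in {0,1,2,3} | out {1,2,3} | prev {1} | push {}
  [4] u=3 | in {0,1,2,3} | out {0,1,2,3} | prev {} | push {}
  [5] u=4 | in {0,1,2,3} | out {0,1,3} | prev {1,3} | push {}
  [6] u=5 | in {0,1,3} | out {1,2,3} | ==
  [7] u=6 | in {0,1,2,3} | out {1,2,3} | prev {} | push {}
  [8] u=0 | in {0,1,2,3} | out {0,1,3} | ==

Converged values:
  [0] {0,1,3}
  [1] {0,1,2,3}
  [2] {1,2,3}
  [3] {0,1,2,3}
  [4] {0,1,3}
  [5] {1,2,3}
  [6] {1,2,3}

8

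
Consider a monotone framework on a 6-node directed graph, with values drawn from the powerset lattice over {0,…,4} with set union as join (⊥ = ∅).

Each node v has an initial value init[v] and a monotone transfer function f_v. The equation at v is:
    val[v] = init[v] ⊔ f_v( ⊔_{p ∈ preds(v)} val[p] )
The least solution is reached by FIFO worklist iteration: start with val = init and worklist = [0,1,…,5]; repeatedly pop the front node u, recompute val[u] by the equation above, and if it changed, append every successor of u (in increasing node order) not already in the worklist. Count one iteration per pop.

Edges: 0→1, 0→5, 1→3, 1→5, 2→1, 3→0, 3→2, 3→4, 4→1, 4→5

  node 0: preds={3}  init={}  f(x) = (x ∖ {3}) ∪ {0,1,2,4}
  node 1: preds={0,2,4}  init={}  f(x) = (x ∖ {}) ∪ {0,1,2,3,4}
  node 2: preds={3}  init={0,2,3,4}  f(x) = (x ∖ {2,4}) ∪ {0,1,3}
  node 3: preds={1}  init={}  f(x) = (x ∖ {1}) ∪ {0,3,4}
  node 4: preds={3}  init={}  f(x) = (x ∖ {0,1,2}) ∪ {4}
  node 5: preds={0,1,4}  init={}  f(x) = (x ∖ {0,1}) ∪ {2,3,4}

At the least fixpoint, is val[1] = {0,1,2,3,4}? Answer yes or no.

Trace (9 dequeues):
  [1] u=0 | in {} | out {0,1,2,4} | prev {} | push {}
  [2] u=1 | in {0,1,2,3,4} | out {0,1,2,3,4} | prev {} | push {}
  [3] u=2 | in {} | out {0,1,2,3,4} | prev {0,2,3,4} | push {1}
  [4] u=3 | in {0,1,2,3,4} | out {0,2,3,4} | prev {} | push {0,2}
  [5] u=4 | in {0,2,3,4} | out {3,4} | prev {} | push {}
  [6] u=5 | in {0,1,2,3,4} | out {2,3,4} | prev {} | push {}
  [7] u=1 | in {0,1,2,3,4} | out {0,1,2,3,4} | ==
  [8] u=0 | in {0,2,3,4} | out {0,1,2,4} | ==
  [9] u=2 | in {0,2,3,4} | out {0,1,2,3,4} | ==

Converged values:
  [0] {0,1,2,4}
  [1] {0,1,2,3,4}
  [2] {0,1,2,3,4}
  [3] {0,2,3,4}
  [4] {3,4}
  [5] {2,3,4}

yes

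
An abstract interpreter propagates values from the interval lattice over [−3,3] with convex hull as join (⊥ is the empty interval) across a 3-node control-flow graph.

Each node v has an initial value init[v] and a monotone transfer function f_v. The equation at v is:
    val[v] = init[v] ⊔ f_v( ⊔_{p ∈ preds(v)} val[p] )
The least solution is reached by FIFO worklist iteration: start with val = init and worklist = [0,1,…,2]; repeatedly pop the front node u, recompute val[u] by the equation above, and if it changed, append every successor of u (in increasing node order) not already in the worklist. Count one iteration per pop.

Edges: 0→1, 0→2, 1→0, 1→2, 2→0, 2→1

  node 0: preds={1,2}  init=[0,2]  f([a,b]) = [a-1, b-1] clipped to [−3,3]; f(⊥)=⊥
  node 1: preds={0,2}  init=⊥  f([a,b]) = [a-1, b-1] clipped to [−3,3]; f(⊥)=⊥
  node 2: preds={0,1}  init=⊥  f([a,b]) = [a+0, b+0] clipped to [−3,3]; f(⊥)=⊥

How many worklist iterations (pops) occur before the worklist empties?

Iteration log — 9 steps:
  step 1. node 0  ⊔preds=⊥  new=[0,2]  stable
  step 2. node 1  ⊔preds=[0,2]  new=[-1,1]  old=⊥  +wl: 0
  step 3. node 2  ⊔preds=[-1,2]  new=[-1,2]  old=⊥  +wl: 1
  step 4. node 0  ⊔preds=[-1,2]  new=[-2,2]  old=[0,2]  +wl: 2
  step 5. node 1  ⊔preds=[-2,2]  new=[-3,1]  old=[-1,1]  +wl: 0
  step 6. node 2  ⊔preds=[-3,2]  new=[-3,2]  old=[-1,2]  +wl: 1
  step 7. node 0  ⊔preds=[-3,2]  new=[-3,2]  old=[-2,2]  +wl: 2
  step 8. node 1  ⊔preds=[-3,2]  new=[-3,1]  stable
  step 9. node 2  ⊔preds=[-3,2]  new=[-3,2]  stable

Least fixpoint reached:
  node 0: [-3,2]
  node 1: [-3,1]
  node 2: [-3,2]

9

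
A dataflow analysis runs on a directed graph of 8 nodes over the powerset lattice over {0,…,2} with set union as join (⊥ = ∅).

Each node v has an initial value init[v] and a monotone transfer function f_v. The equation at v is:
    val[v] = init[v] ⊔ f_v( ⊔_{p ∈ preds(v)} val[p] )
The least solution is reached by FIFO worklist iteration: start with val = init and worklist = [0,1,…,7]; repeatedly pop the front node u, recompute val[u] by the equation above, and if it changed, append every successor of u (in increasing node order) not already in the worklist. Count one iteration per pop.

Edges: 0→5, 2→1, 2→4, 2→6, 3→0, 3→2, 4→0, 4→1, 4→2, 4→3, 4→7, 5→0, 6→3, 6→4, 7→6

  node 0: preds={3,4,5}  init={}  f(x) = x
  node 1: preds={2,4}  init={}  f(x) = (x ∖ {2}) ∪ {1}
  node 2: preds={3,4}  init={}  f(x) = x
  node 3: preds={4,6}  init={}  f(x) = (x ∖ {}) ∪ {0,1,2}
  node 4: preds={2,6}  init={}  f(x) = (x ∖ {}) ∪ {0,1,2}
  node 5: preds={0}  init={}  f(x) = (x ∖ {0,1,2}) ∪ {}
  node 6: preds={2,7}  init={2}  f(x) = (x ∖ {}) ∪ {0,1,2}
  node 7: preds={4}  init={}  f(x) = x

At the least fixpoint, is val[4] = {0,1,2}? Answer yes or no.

Worklist (15 pops):
  #1 pop 0: in={} → {} (no change)
  #2 pop 1: in={} → {1} (was {}); enqueue []
  #3 pop 2: in={} → {} (no change)
  #4 pop 3: in={2} → {0,1,2} (was {}); enqueue [0,2]
  #5 pop 4: in={2} → {0,1,2} (was {}); enqueue [1,3]
  #6 pop 5: in={} → {} (no change)
  #7 pop 6: in={} → {0,1,2} (was {2}); enqueue [4]
  #8 pop 7: in={0,1,2} → {0,1,2} (was {}); enqueue [6]
  #9 pop 0: in={0,1,2} → {0,1,2} (was {}); enqueue [5]
  #10 pop 2: in={0,1,2} → {0,1,2} (was {}); enqueue []
  #11 pop 1: in={0,1,2} → {0,1} (was {1}); enqueue []
  #12 pop 3: in={0,1,2} → {0,1,2} (no change)
  #13 pop 4: in={0,1,2} → {0,1,2} (no change)
  #14 pop 6: in={0,1,2} → {0,1,2} (no change)
  #15 pop 5: in={0,1,2} → {} (no change)

Fixpoint:
  val[0] = {0,1,2}
  val[1] = {0,1}
  val[2] = {0,1,2}
  val[3] = {0,1,2}
  val[4] = {0,1,2}
  val[5] = {}
  val[6] = {0,1,2}
  val[7] = {0,1,2}

yes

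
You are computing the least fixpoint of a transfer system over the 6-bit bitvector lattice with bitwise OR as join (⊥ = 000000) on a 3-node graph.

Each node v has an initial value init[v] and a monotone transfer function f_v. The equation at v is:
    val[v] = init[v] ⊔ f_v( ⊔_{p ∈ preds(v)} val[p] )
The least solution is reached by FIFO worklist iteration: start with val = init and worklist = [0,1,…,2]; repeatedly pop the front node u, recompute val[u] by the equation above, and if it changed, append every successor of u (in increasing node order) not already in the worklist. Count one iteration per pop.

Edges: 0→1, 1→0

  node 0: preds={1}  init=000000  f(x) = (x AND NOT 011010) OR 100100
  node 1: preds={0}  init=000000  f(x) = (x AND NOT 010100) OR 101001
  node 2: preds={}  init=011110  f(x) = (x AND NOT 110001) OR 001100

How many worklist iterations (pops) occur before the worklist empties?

5

Trace (5 dequeues):
  [1] u=0 | in 000000 | out 100100 | prev 000000 | push {}
  [2] u=1 | in 100100 | out 101001 | prev 000000 | push {0}
  [3] u=2 | in 000000 | out 011110 | ==
  [4] u=0 | in 101001 | out 100101 | prev 100100 | push {1}
  [5] u=1 | in 100101 | out 101001 | ==

Converged values:
  [0] 100101
  [1] 101001
  [2] 011110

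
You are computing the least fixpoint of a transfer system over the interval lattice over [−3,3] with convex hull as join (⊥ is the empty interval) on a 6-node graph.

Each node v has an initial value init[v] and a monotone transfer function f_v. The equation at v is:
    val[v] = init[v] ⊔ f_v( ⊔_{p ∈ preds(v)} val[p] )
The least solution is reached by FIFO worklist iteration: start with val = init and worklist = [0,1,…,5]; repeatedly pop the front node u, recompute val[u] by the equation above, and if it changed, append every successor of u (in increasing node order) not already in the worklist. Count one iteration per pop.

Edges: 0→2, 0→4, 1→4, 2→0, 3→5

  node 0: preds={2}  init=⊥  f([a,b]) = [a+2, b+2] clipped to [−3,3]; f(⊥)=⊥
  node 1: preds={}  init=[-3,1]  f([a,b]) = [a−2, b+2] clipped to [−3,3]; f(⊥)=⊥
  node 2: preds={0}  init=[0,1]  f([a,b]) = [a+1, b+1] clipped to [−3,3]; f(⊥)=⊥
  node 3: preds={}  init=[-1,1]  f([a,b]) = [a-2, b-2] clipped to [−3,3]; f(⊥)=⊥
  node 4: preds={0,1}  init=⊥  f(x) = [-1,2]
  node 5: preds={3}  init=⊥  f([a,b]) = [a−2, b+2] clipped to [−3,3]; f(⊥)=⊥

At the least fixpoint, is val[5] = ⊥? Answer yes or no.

no

Iteration log — 7 steps:
  step 1. node 0  ⊔preds=[0,1]  new=[2,3]  old=⊥  +wl: 
  step 2. node 1  ⊔preds=⊥  new=[-3,1]  stable
  step 3. node 2  ⊔preds=[2,3]  new=[0,3]  old=[0,1]  +wl: 0
  step 4. node 3  ⊔preds=⊥  new=[-1,1]  stable
  step 5. node 4  ⊔preds=[-3,3]  new=[-1,2]  old=⊥  +wl: 
  step 6. node 5  ⊔preds=[-1,1]  new=[-3,3]  old=⊥  +wl: 
  step 7. node 0  ⊔preds=[0,3]  new=[2,3]  stable

Least fixpoint reached:
  node 0: [2,3]
  node 1: [-3,1]
  node 2: [0,3]
  node 3: [-1,1]
  node 4: [-1,2]
  node 5: [-3,3]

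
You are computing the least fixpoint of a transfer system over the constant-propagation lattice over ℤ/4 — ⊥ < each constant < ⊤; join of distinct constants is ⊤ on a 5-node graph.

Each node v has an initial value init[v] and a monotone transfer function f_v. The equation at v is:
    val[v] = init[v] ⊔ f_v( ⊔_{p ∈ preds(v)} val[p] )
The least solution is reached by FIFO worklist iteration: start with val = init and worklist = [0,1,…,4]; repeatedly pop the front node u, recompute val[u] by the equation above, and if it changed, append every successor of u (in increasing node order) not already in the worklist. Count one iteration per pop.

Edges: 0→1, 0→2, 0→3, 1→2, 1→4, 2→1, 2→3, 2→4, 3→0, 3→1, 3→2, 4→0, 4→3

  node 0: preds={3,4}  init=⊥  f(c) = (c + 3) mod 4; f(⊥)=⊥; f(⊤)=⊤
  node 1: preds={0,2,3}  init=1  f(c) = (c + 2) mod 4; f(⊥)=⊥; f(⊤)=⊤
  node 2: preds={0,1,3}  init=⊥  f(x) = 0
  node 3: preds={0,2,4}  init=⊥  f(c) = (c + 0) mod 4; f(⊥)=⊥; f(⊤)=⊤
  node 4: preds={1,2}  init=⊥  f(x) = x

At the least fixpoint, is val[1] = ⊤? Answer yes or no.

yes

Iteration log — 13 steps:
  step 1. node 0  ⊔preds=⊥  new=⊥  stable
  step 2. node 1  ⊔preds=⊥  new=1  stable
  step 3. node 2  ⊔preds=1  new=0  old=⊥  +wl: 1
  step 4. node 3  ⊔preds=0  new=0  old=⊥  +wl: 0,2
  step 5. node 4  ⊔preds=⊤  new=⊤  old=⊥  +wl: 3
  step 6. node 1  ⊔preds=0  new=⊤  old=1  +wl: 4
  step 7. node 0  ⊔preds=⊤  new=⊤  old=⊥  +wl: 1
  step 8. node 2  ⊔preds=⊤  new=0  stable
  step 9. node 3  ⊔preds=⊤  new=⊤  old=0  +wl: 0,2
  step 10. node 4  ⊔preds=⊤  new=⊤  stable
  step 11. node 1  ⊔preds=⊤  new=⊤  stable
  step 12. node 0  ⊔preds=⊤  new=⊤  stable
  step 13. node 2  ⊔preds=⊤  new=0  stable

Least fixpoint reached:
  node 0: ⊤
  node 1: ⊤
  node 2: 0
  node 3: ⊤
  node 4: ⊤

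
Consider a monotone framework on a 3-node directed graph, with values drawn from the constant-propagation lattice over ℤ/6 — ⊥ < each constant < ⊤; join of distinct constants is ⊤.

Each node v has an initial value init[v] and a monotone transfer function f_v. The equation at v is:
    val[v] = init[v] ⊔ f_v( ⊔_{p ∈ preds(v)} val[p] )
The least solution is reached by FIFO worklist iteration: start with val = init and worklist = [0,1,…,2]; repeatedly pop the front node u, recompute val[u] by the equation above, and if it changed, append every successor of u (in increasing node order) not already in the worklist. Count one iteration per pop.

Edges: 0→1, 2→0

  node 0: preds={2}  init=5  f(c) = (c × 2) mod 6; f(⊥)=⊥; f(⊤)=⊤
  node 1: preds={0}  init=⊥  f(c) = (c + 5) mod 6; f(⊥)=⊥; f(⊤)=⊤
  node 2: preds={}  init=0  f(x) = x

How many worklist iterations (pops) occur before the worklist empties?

Iteration log — 3 steps:
  step 1. node 0  ⊔preds=0  new=⊤  old=5  +wl: 
  step 2. node 1  ⊔preds=⊤  new=⊤  old=⊥  +wl: 
  step 3. node 2  ⊔preds=⊥  new=0  stable

Least fixpoint reached:
  node 0: ⊤
  node 1: ⊤
  node 2: 0

3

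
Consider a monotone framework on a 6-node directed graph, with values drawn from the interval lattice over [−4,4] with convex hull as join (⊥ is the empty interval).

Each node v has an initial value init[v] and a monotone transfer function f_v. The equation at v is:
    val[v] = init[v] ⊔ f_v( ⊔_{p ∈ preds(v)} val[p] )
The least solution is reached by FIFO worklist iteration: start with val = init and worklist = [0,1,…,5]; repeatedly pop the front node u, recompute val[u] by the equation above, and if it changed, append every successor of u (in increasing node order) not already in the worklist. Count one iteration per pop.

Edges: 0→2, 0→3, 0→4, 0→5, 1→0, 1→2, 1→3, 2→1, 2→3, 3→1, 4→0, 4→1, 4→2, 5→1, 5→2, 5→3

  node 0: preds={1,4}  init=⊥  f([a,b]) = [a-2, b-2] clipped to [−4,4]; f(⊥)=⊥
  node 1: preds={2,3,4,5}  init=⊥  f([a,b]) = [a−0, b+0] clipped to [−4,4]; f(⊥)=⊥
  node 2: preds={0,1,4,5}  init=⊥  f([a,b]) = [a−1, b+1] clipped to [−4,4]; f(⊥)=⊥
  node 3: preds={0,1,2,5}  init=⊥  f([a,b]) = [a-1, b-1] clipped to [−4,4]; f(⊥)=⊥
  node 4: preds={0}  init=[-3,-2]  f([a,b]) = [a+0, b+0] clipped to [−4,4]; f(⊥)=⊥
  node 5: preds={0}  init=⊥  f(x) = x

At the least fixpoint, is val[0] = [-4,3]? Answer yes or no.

Iteration log — 50 steps:
  step 1. node 0  ⊔preds=[-3,-2]  new=[-4,-4]  old=⊥  +wl: 
  step 2. node 1  ⊔preds=[-3,-2]  new=[-3,-2]  old=⊥  +wl: 0
  step 3. node 2  ⊔preds=[-4,-2]  new=[-4,-1]  old=⊥  +wl: 1
  step 4. node 3  ⊔preds=[-4,-1]  new=[-4,-2]  old=⊥  +wl: 
  step 5. node 4  ⊔preds=[-4,-4]  new=[-4,-2]  old=[-3,-2]  +wl: 2
  step 6. node 5  ⊔preds=[-4,-4]  new=[-4,-4]  old=⊥  +wl: 3
  step 7. node 0  ⊔preds=[-4,-2]  new=[-4,-4]  stable
  step 8. node 1  ⊔preds=[-4,-1]  new=[-4,-1]  old=[-3,-2]  +wl: 0
  step 9. node 2  ⊔preds=[-4,-1]  new=[-4,0]  old=[-4,-1]  +wl: 1
  step 10. node 3  ⊔preds=[-4,0]  new=[-4,-1]  old=[-4,-2]  +wl: 
  step 11. node 0  ⊔preds=[-4,-1]  new=[-4,-3]  old=[-4,-4]  +wl: 2,3,4,5
  step 12. node 1  ⊔preds=[-4,0]  new=[-4,0]  old=[-4,-1]  +wl: 0
  step 13. node 2  ⊔preds=[-4,0]  new=[-4,1]  old=[-4,0]  +wl: 1
  step 14. node 3  ⊔preds=[-4,1]  new=[-4,0]  old=[-4,-1]  +wl: 
  step 15. node 4  ⊔preds=[-4,-3]  new=[-4,-2]  stable
  step 16. node 5  ⊔preds=[-4,-3]  new=[-4,-3]  old=[-4,-4]  +wl: 2,3
  step 17. node 0  ⊔preds=[-4,0]  new=[-4,-2]  old=[-4,-3]  +wl: 4,5
  step 18. node 1  ⊔preds=[-4,1]  new=[-4,1]  old=[-4,0]  +wl: 0
  step 19. node 2  ⊔preds=[-4,1]  new=[-4,2]  old=[-4,1]  +wl: 1
  step 20. node 3  ⊔preds=[-4,2]  new=[-4,1]  old=[-4,0]  +wl: 
  step 21. node 4  ⊔preds=[-4,-2]  new=[-4,-2]  stable
  step 22. node 5  ⊔preds=[-4,-2]  new=[-4,-2]  old=[-4,-3]  +wl: 2,3
  step 23. node 0  ⊔preds=[-4,1]  new=[-4,-1]  old=[-4,-2]  +wl: 4,5
  step 24. node 1  ⊔preds=[-4,2]  new=[-4,2]  old=[-4,1]  +wl: 0
  step 25. node 2  ⊔preds=[-4,2]  new=[-4,3]  old=[-4,2]  +wl: 1
  step 26. node 3  ⊔preds=[-4,3]  new=[-4,2]  old=[-4,1]  +wl: 
  step 27. node 4  ⊔preds=[-4,-1]  new=[-4,-1]  old=[-4,-2]  +wl: 2
  step 28. node 5  ⊔preds=[-4,-1]  new=[-4,-1]  old=[-4,-2]  +wl: 3
  step 29. node 0  ⊔preds=[-4,2]  new=[-4,0]  old=[-4,-1]  +wl: 4,5
  step 30. node 1  ⊔preds=[-4,3]  new=[-4,3]  old=[-4,2]  +wl: 0
  step 31. node 2  ⊔preds=[-4,3]  new=[-4,4]  old=[-4,3]  +wl: 1
  step 32. node 3  ⊔preds=[-4,4]  new=[-4,3]  old=[-4,2]  +wl: 
  step 33. node 4  ⊔preds=[-4,0]  new=[-4,0]  old=[-4,-1]  +wl: 2
  step 34. node 5  ⊔preds=[-4,0]  new=[-4,0]  old=[-4,-1]  +wl: 3
  step 35. node 0  ⊔preds=[-4,3]  new=[-4,1]  old=[-4,0]  +wl: 4,5
  step 36. node 1  ⊔preds=[-4,4]  new=[-4,4]  old=[-4,3]  +wl: 0
  step 37. node 2  ⊔preds=[-4,4]  new=[-4,4]  stable
  step 38. node 3  ⊔preds=[-4,4]  new=[-4,3]  stable
  step 39. node 4  ⊔preds=[-4,1]  new=[-4,1]  old=[-4,0]  +wl: 1,2
  step 40. node 5  ⊔preds=[-4,1]  new=[-4,1]  old=[-4,0]  +wl: 3
  step 41. node 0  ⊔preds=[-4,4]  new=[-4,2]  old=[-4,1]  +wl: 4,5
  step 42. node 1  ⊔preds=[-4,4]  new=[-4,4]  stable
  step 43. node 2  ⊔preds=[-4,4]  new=[-4,4]  stable
  step 44. node 3  ⊔preds=[-4,4]  new=[-4,3]  stable
  step 45. node 4  ⊔preds=[-4,2]  new=[-4,2]  old=[-4,1]  +wl: 0,1,2
  step 46. node 5  ⊔preds=[-4,2]  new=[-4,2]  old=[-4,1]  +wl: 3
  step 47. node 0  ⊔preds=[-4,4]  new=[-4,2]  stable
  step 48. node 1  ⊔preds=[-4,4]  new=[-4,4]  stable
  step 49. node 2  ⊔preds=[-4,4]  new=[-4,4]  stable
  step 50. node 3  ⊔preds=[-4,4]  new=[-4,3]  stable

Least fixpoint reached:
  node 0: [-4,2]
  node 1: [-4,4]
  node 2: [-4,4]
  node 3: [-4,3]
  node 4: [-4,2]
  node 5: [-4,2]

no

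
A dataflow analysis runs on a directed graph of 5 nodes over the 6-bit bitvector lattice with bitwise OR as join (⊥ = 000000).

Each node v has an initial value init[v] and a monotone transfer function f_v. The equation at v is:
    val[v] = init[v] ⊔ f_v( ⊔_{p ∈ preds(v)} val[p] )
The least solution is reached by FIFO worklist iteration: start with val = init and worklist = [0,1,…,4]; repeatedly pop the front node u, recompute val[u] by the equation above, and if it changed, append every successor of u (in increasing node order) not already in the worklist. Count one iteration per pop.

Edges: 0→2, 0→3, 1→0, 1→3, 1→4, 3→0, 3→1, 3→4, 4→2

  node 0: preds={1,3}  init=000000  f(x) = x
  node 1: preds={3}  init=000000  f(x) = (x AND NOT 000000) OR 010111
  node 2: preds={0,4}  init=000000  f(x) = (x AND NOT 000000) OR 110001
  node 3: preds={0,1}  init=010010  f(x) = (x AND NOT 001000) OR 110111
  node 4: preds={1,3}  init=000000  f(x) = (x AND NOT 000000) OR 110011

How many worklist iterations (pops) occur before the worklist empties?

11

Iteration log — 11 steps:
  step 1. node 0  ⊔preds=010010  new=010010  old=000000  +wl: 
  step 2. node 1  ⊔preds=010010  new=010111  old=000000  +wl: 0
  step 3. node 2  ⊔preds=010010  new=110011  old=000000  +wl: 
  step 4. node 3  ⊔preds=010111  new=110111  old=010010  +wl: 1
  step 5. node 4  ⊔preds=110111  new=110111  old=000000  +wl: 2
  step 6. node 0  ⊔preds=110111  new=110111  old=010010  +wl: 3
  step 7. node 1  ⊔preds=110111  new=110111  old=010111  +wl: 0,4
  step 8. node 2  ⊔preds=110111  new=110111  old=110011  +wl: 
  step 9. node 3  ⊔preds=110111  new=110111  stable
  step 10. node 0  ⊔preds=110111  new=110111  stable
  step 11. node 4  ⊔preds=110111  new=110111  stable

Least fixpoint reached:
  node 0: 110111
  node 1: 110111
  node 2: 110111
  node 3: 110111
  node 4: 110111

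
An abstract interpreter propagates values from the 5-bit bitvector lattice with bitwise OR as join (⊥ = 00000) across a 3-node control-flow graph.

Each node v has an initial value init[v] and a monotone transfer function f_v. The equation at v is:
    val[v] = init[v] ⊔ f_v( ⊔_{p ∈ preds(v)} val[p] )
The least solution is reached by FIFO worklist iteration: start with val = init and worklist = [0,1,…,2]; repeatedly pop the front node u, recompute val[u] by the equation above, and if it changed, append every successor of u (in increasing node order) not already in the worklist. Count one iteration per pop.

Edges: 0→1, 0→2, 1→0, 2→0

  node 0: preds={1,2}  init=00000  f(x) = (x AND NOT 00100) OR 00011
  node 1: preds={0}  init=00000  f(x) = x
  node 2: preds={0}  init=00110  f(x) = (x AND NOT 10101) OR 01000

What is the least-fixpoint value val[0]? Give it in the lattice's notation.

Iteration log — 7 steps:
  step 1. node 0  ⊔preds=00110  new=00011  old=00000  +wl: 
  step 2. node 1  ⊔preds=00011  new=00011  old=00000  +wl: 0
  step 3. node 2  ⊔preds=00011  new=01110  old=00110  +wl: 
  step 4. node 0  ⊔preds=01111  new=01011  old=00011  +wl: 1,2
  step 5. node 1  ⊔preds=01011  new=01011  old=00011  +wl: 0
  step 6. node 2  ⊔preds=01011  new=01110  stable
  step 7. node 0  ⊔preds=01111  new=01011  stable

Least fixpoint reached:
  node 0: 01011
  node 1: 01011
  node 2: 01110

01011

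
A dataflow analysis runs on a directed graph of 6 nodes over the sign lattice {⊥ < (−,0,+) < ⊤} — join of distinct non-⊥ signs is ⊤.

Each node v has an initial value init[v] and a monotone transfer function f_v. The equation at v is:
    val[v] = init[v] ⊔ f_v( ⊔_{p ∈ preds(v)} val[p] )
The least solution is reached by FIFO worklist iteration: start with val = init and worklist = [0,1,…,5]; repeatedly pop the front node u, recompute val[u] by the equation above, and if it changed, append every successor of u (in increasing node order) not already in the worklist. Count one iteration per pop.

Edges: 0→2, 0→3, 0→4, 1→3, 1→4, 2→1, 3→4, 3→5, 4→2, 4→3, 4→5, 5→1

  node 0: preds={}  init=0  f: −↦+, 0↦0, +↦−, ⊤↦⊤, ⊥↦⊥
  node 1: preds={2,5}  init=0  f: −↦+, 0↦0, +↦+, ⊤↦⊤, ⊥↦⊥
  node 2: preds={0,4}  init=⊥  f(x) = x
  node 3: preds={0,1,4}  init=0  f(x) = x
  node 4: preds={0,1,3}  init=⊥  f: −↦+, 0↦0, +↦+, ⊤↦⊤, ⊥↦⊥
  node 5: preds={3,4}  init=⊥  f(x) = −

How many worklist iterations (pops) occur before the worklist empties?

14

Trace (14 dequeues):
  [1] u=0 | in ⊥ | out 0 | ==
  [2] u=1 | in ⊥ | out 0 | ==
  [3] u=2 | in 0 | out 0 | prev ⊥ | push {1}
  [4] u=3 | in 0 | out 0 | ==
  [5] u=4 | in 0 | out 0 | prev ⊥ | push {2,3}
  [6] u=5 | in 0 | out − | prev ⊥ | push {}
  [7] u=1 | in ⊤ | out ⊤ | prev 0 | push {4}
  [8] u=2 | in 0 | out 0 | ==
  [9] u=3 | in ⊤ | out ⊤ | prev 0 | push {5}
  [10] u=4 | in ⊤ | out ⊤ | prev 0 | push {2,3}
  [11] u=5 | in ⊤ | out − | ==
  [12] u=2 | in ⊤ | out ⊤ | prev 0 | push {1}
  [13] u=3 | in ⊤ | out ⊤ | ==
  [14] u=1 | in ⊤ | out ⊤ | ==

Converged values:
  [0] 0
  [1] ⊤
  [2] ⊤
  [3] ⊤
  [4] ⊤
  [5] −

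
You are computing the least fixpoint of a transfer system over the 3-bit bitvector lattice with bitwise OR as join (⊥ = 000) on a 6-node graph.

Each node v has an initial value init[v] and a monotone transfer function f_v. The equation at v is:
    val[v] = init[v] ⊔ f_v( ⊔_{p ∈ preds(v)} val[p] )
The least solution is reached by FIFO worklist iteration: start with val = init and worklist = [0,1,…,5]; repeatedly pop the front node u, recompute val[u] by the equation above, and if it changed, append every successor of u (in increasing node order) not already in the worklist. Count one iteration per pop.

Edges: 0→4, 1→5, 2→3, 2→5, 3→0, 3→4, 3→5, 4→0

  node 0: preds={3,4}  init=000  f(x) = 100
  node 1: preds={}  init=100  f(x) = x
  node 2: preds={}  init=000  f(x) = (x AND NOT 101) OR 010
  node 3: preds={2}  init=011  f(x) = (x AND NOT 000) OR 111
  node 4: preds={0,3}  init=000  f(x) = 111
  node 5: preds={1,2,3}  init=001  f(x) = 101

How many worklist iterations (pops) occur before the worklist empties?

Worklist (7 pops):
  #1 pop 0: in=011 → 100 (was 000); enqueue []
  #2 pop 1: in=000 → 100 (no change)
  #3 pop 2: in=000 → 010 (was 000); enqueue []
  #4 pop 3: in=010 → 111 (was 011); enqueue [0]
  #5 pop 4: in=111 → 111 (was 000); enqueue []
  #6 pop 5: in=111 → 101 (was 001); enqueue []
  #7 pop 0: in=111 → 100 (no change)

Fixpoint:
  val[0] = 100
  val[1] = 100
  val[2] = 010
  val[3] = 111
  val[4] = 111
  val[5] = 101

7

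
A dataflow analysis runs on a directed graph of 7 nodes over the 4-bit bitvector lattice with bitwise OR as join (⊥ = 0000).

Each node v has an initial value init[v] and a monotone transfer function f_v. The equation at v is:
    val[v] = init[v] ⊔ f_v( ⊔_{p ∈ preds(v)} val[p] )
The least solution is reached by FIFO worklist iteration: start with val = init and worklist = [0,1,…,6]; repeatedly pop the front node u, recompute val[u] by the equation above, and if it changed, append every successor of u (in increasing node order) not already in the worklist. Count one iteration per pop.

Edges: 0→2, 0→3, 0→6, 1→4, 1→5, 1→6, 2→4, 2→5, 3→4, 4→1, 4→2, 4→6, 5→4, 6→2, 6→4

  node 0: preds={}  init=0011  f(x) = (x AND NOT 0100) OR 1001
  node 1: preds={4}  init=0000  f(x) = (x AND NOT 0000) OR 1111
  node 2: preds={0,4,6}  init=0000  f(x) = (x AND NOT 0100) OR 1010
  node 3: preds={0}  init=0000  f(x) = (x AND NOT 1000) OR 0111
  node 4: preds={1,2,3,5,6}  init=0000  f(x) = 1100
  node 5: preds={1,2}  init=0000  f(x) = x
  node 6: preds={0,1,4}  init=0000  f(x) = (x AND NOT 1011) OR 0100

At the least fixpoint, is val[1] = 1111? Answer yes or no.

yes

Worklist (10 pops):
  #1 pop 0: in=0000 → 1011 (was 0011); enqueue []
  #2 pop 1: in=0000 → 1111 (was 0000); enqueue []
  #3 pop 2: in=1011 → 1011 (was 0000); enqueue []
  #4 pop 3: in=1011 → 0111 (was 0000); enqueue []
  #5 pop 4: in=1111 → 1100 (was 0000); enqueue [1,2]
  #6 pop 5: in=1111 → 1111 (was 0000); enqueue [4]
  #7 pop 6: in=1111 → 0100 (was 0000); enqueue []
  #8 pop 1: in=1100 → 1111 (no change)
  #9 pop 2: in=1111 → 1011 (no change)
  #10 pop 4: in=1111 → 1100 (no change)

Fixpoint:
  val[0] = 1011
  val[1] = 1111
  val[2] = 1011
  val[3] = 0111
  val[4] = 1100
  val[5] = 1111
  val[6] = 0100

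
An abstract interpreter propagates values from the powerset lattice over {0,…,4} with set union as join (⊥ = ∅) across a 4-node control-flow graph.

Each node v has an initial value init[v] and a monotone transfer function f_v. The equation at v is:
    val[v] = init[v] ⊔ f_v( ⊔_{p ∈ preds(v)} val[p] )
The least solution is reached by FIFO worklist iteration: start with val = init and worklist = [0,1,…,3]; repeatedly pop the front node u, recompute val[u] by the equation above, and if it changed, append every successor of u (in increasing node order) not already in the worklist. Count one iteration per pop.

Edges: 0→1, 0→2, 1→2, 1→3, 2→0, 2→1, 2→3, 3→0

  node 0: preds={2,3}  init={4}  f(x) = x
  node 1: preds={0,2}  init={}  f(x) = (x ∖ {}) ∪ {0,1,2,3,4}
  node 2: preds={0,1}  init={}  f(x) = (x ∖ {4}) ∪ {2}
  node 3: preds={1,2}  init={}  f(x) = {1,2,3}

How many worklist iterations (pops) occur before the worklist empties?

7

Worklist (7 pops):
  #1 pop 0: in={} → {4} (no change)
  #2 pop 1: in={4} → {0,1,2,3,4} (was {}); enqueue []
  #3 pop 2: in={0,1,2,3,4} → {0,1,2,3} (was {}); enqueue [0,1]
  #4 pop 3: in={0,1,2,3,4} → {1,2,3} (was {}); enqueue []
  #5 pop 0: in={0,1,2,3} → {0,1,2,3,4} (was {4}); enqueue [2]
  #6 pop 1: in={0,1,2,3,4} → {0,1,2,3,4} (no change)
  #7 pop 2: in={0,1,2,3,4} → {0,1,2,3} (no change)

Fixpoint:
  val[0] = {0,1,2,3,4}
  val[1] = {0,1,2,3,4}
  val[2] = {0,1,2,3}
  val[3] = {1,2,3}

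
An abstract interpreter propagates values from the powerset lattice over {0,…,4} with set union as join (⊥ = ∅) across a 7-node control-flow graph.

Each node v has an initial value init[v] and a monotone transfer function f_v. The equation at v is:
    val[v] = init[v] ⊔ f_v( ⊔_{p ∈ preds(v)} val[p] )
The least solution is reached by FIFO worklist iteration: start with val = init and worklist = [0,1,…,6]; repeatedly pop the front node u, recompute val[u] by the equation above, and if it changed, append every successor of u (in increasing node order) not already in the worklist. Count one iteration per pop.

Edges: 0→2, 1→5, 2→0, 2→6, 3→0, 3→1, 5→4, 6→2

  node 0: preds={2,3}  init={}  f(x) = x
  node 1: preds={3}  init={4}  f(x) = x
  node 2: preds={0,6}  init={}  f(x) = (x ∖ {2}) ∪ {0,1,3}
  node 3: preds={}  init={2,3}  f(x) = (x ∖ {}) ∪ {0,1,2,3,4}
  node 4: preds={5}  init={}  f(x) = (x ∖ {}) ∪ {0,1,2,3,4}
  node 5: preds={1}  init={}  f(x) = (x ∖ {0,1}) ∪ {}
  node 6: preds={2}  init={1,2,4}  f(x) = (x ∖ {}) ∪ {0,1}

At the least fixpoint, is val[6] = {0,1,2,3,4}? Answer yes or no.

yes

Iteration log — 12 steps:
  step 1. node 0  ⊔preds={2,3}  new={2,3}  old={}  +wl: 
  step 2. node 1  ⊔preds={2,3}  new={2,3,4}  old={4}  +wl: 
  step 3. node 2  ⊔preds={1,2,3,4}  new={0,1,3,4}  old={}  +wl: 0
  step 4. node 3  ⊔preds={}  new={0,1,2,3,4}  old={2,3}  +wl: 1
  step 5. node 4  ⊔preds={}  new={0,1,2,3,4}  old={}  +wl: 
  step 6. node 5  ⊔preds={2,3,4}  new={2,3,4}  old={}  +wl: 4
  step 7. node 6  ⊔preds={0,1,3,4}  new={0,1,2,3,4}  old={1,2,4}  +wl: 2
  step 8. node 0  ⊔preds={0,1,2,3,4}  new={0,1,2,3,4}  old={2,3}  +wl: 
  step 9. node 1  ⊔preds={0,1,2,3,4}  new={0,1,2,3,4}  old={2,3,4}  +wl: 5
  step 10. node 4  ⊔preds={2,3,4}  new={0,1,2,3,4}  stable
  step 11. node 2  ⊔preds={0,1,2,3,4}  new={0,1,3,4}  stable
  step 12. node 5  ⊔preds={0,1,2,3,4}  new={2,3,4}  stable

Least fixpoint reached:
  node 0: {0,1,2,3,4}
  node 1: {0,1,2,3,4}
  node 2: {0,1,3,4}
  node 3: {0,1,2,3,4}
  node 4: {0,1,2,3,4}
  node 5: {2,3,4}
  node 6: {0,1,2,3,4}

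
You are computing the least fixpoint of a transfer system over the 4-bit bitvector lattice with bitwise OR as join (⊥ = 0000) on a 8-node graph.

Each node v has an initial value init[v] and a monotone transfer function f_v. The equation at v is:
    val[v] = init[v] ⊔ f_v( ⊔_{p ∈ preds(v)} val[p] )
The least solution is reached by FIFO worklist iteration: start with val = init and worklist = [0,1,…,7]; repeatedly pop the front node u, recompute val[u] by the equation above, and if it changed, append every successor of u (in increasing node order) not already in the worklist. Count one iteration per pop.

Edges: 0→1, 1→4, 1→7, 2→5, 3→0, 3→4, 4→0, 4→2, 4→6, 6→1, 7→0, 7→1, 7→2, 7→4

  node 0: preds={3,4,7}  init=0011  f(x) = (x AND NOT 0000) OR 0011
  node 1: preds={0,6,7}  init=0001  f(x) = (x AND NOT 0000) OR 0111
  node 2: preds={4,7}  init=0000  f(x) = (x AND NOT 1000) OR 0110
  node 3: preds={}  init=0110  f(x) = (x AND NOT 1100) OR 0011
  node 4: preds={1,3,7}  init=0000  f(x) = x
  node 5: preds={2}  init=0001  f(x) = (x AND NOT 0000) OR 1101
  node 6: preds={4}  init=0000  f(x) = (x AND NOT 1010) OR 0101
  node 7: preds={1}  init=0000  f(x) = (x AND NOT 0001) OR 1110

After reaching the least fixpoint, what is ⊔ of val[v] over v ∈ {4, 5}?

1111

Trace (17 dequeues):
  [1] u=0 | in 0110 | out 0111 | prev 0011 | push {}
  [2] u=1 | in 0111 | out 0111 | prev 0001 | push {}
  [3] u=2 | in 0000 | out 0110 | prev 0000 | push {}
  [4] u=3 | in 0000 | out 0111 | prev 0110 | push {0}
  [5] u=4 | in 0111 | out 0111 | prev 0000 | push {2}
  [6] u=5 | in 0110 | out 1111 | prev 0001 | push {}
  [7] u=6 | in 0111 | out 0101 | prev 0000 | push {1}
  [8] u=7 | in 0111 | out 1110 | prev 0000 | push {4}
  [9] u=0 | in 1111 | out 1111 | prev 0111 | push {}
  [10] u=2 | in 1111 | out 0111 | prev 0110 | push {5}
  [11] u=1 | in 1111 | out 1111 | prev 0111 | push {7}
  [12] u=4 | in 1111 | out 1111 | prev 0111 | push {0,2,6}
  [13] u=5 | in 0111 | out 1111 | ==
  [14] u=7 | in 1111 | out 1110 | ==
  [15] u=0 | in 1111 | out 1111 | ==
  [16] u=2 | in 1111 | out 0111 | ==
  [17] u=6 | in 1111 | out 0101 | ==

Converged values:
  [0] 1111
  [1] 1111
  [2] 0111
  [3] 0111
  [4] 1111
  [5] 1111
  [6] 0101
  [7] 1110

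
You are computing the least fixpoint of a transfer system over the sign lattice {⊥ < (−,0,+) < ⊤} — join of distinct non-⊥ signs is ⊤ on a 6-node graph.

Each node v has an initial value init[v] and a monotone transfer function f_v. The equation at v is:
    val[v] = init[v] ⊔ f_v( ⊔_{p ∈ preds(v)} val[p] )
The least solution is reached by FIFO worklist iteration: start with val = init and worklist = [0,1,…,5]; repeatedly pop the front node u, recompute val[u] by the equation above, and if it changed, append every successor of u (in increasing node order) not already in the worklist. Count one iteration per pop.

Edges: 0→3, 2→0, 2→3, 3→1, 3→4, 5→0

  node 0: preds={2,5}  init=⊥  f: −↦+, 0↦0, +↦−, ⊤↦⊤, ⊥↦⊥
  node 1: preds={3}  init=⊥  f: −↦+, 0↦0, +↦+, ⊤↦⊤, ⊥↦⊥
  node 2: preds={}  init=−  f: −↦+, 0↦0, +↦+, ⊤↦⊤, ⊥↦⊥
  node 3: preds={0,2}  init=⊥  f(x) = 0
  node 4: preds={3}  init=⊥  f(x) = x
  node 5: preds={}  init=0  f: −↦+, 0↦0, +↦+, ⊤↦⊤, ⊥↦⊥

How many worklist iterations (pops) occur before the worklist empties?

7

Trace (7 dequeues):
  [1] u=0 | in ⊤ | out ⊤ | prev ⊥ | push {}
  [2] u=1 | in ⊥ | out ⊥ | ==
  [3] u=2 | in ⊥ | out − | ==
  [4] u=3 | in ⊤ | out 0 | prev ⊥ | push {1}
  [5] u=4 | in 0 | out 0 | prev ⊥ | push {}
  [6] u=5 | in ⊥ | out 0 | ==
  [7] u=1 | in 0 | out 0 | prev ⊥ | push {}

Converged values:
  [0] ⊤
  [1] 0
  [2] −
  [3] 0
  [4] 0
  [5] 0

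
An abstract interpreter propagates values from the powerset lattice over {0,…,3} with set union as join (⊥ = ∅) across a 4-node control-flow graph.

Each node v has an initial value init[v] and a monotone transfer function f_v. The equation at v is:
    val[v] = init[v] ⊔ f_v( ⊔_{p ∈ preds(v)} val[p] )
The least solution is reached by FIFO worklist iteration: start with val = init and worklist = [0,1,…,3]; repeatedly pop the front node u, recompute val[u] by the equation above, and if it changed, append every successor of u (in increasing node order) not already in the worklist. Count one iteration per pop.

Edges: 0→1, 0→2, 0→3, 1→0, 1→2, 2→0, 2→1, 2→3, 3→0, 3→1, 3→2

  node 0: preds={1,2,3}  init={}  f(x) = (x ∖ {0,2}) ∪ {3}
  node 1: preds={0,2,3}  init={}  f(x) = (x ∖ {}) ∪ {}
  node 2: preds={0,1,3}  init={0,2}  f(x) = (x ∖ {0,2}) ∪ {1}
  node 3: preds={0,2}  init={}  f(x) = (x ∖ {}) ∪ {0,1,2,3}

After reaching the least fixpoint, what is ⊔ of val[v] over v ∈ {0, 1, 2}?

Trace (9 dequeues):
  [1] u=0 | in {0,2} | out {3} | prev {} | push {}
  [2] u=1 | in {0,2,3} | out {0,2,3} | prev {} | push {0}
  [3] u=2 | in {0,2,3} | out {0,1,2,3} | prev {0,2} | push {1}
  [4] u=3 | in {0,1,2,3} | out {0,1,2,3} | prev {} | push {2}
  [5] u=0 | in {0,1,2,3} | out {1,3} | prev {3} | push {3}
  [6] u=1 | in {0,1,2,3} | out {0,1,2,3} | prev {0,2,3} | push {0}
  [7] u=2 | in {0,1,2,3} | out {0,1,2,3} | ==
  [8] u=3 | in {0,1,2,3} | out {0,1,2,3} | ==
  [9] u=0 | in {0,1,2,3} | out {1,3} | ==

Converged values:
  [0] {1,3}
  [1] {0,1,2,3}
  [2] {0,1,2,3}
  [3] {0,1,2,3}

{0,1,2,3}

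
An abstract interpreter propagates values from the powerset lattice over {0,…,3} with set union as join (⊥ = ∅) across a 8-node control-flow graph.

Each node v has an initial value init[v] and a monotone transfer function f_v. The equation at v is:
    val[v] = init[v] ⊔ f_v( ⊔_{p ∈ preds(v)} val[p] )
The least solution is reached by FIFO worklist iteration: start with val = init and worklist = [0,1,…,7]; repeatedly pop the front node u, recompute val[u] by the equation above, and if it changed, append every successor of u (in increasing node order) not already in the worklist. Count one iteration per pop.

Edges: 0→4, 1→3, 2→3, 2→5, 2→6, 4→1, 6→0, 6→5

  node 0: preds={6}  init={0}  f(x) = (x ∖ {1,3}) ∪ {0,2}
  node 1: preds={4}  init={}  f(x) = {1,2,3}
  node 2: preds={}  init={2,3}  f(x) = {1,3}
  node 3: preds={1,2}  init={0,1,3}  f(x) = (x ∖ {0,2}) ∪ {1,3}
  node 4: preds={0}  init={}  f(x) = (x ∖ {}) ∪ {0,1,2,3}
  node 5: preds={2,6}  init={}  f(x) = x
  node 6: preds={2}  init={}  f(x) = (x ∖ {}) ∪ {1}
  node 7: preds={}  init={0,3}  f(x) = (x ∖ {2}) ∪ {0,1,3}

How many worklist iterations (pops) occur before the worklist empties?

Worklist (11 pops):
  #1 pop 0: in={} → {0,2} (was {0}); enqueue []
  #2 pop 1: in={} → {1,2,3} (was {}); enqueue []
  #3 pop 2: in={} → {1,2,3} (was {2,3}); enqueue []
  #4 pop 3: in={1,2,3} → {0,1,3} (no change)
  #5 pop 4: in={0,2} → {0,1,2,3} (was {}); enqueue [1]
  #6 pop 5: in={1,2,3} → {1,2,3} (was {}); enqueue []
  #7 pop 6: in={1,2,3} → {1,2,3} (was {}); enqueue [0,5]
  #8 pop 7: in={} → {0,1,3} (was {0,3}); enqueue []
  #9 pop 1: in={0,1,2,3} → {1,2,3} (no change)
  #10 pop 0: in={1,2,3} → {0,2} (no change)
  #11 pop 5: in={1,2,3} → {1,2,3} (no change)

Fixpoint:
  val[0] = {0,2}
  val[1] = {1,2,3}
  val[2] = {1,2,3}
  val[3] = {0,1,3}
  val[4] = {0,1,2,3}
  val[5] = {1,2,3}
  val[6] = {1,2,3}
  val[7] = {0,1,3}

11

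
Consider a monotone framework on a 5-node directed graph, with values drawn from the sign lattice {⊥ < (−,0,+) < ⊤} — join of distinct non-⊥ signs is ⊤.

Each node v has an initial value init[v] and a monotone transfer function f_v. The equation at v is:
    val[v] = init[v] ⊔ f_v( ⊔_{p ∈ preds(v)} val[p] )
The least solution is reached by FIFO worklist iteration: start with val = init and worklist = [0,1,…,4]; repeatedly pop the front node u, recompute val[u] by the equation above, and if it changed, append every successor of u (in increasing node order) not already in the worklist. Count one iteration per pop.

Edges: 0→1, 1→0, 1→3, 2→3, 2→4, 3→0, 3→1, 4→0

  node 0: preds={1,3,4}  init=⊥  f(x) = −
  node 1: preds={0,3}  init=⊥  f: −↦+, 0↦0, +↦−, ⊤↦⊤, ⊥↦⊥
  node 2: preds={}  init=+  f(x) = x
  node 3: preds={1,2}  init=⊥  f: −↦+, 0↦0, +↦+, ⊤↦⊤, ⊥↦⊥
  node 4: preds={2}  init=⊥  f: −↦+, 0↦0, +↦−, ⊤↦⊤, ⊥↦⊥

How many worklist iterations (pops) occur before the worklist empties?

Trace (11 dequeues):
  [1] u=0 | in ⊥ | out − | prev ⊥ | push {}
  [2] u=1 | in − | out + | prev ⊥ | push {0}
  [3] u=2 | in ⊥ | out + | ==
  [4] u=3 | in + | out + | prev ⊥ | push {1}
  [5] u=4 | in + | out − | prev ⊥ | push {}
  [6] u=0 | in ⊤ | out − | ==
  [7] u=1 | in ⊤ | out ⊤ | prev + | push {0,3}
  [8] u=0 | in ⊤ | out − | ==
  [9] u=3 | in ⊤ | out ⊤ | prev + | push {0,1}
  [10] u=0 | in ⊤ | out − | ==
  [11] u=1 | in ⊤ | out ⊤ | ==

Converged values:
  [0] −
  [1] ⊤
  [2] +
  [3] ⊤
  [4] −

11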